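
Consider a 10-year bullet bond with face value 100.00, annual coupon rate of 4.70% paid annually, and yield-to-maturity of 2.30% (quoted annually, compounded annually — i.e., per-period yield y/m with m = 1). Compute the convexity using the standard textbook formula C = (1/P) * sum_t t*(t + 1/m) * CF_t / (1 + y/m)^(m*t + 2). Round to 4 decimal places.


Answer: Convexity = 82.7541

Derivation:
Coupon per period c = face * coupon_rate / m = 4.700000
Periods per year m = 1; per-period yield y/m = 0.023000
Number of cashflows N = 10
Cashflows (t years, CF_t, discount factor 1/(1+y/m)^(m*t), PV):
  t = 1.0000: CF_t = 4.700000, DF = 0.977517, PV = 4.594330
  t = 2.0000: CF_t = 4.700000, DF = 0.955540, PV = 4.491037
  t = 3.0000: CF_t = 4.700000, DF = 0.934056, PV = 4.390065
  t = 4.0000: CF_t = 4.700000, DF = 0.913056, PV = 4.291364
  t = 5.0000: CF_t = 4.700000, DF = 0.892528, PV = 4.194881
  t = 6.0000: CF_t = 4.700000, DF = 0.872461, PV = 4.100568
  t = 7.0000: CF_t = 4.700000, DF = 0.852846, PV = 4.008376
  t = 8.0000: CF_t = 4.700000, DF = 0.833671, PV = 3.918256
  t = 9.0000: CF_t = 4.700000, DF = 0.814928, PV = 3.830162
  t = 10.0000: CF_t = 104.700000, DF = 0.796606, PV = 83.404665
Price P = sum_t PV_t = 121.223705
Convexity numerator sum_t t*(t + 1/m) * CF_t / (1+y/m)^(m*t + 2):
  t = 1.0000: term = 8.780130
  t = 2.0000: term = 25.748182
  t = 3.0000: term = 50.338577
  t = 4.0000: term = 82.011367
  t = 5.0000: term = 120.251271
  t = 6.0000: term = 164.566745
  t = 7.0000: term = 214.489078
  t = 8.0000: term = 269.571526
  t = 9.0000: term = 329.388473
  t = 10.0000: term = 8766.611529
Convexity = (1/P) * sum = 10031.756878 / 121.223705 = 82.754086


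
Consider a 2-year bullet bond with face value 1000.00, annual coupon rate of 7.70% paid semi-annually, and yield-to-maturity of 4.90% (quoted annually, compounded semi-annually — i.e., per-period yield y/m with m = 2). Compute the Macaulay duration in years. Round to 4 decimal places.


Answer: Macaulay duration = 1.8946 years

Derivation:
Coupon per period c = face * coupon_rate / m = 38.500000
Periods per year m = 2; per-period yield y/m = 0.024500
Number of cashflows N = 4
Cashflows (t years, CF_t, discount factor 1/(1+y/m)^(m*t), PV):
  t = 0.5000: CF_t = 38.500000, DF = 0.976086, PV = 37.579307
  t = 1.0000: CF_t = 38.500000, DF = 0.952744, PV = 36.680632
  t = 1.5000: CF_t = 38.500000, DF = 0.929960, PV = 35.803447
  t = 2.0000: CF_t = 1038.500000, DF = 0.907721, PV = 942.667751
Price P = sum_t PV_t = 1052.731136
Macaulay numerator sum_t t * PV_t:
  t * PV_t at t = 0.5000: 18.789653
  t * PV_t at t = 1.0000: 36.680632
  t * PV_t at t = 1.5000: 53.705171
  t * PV_t at t = 2.0000: 1885.335502
Macaulay duration D = (sum_t t * PV_t) / P = 1994.510957 / 1052.731136 = 1.894606


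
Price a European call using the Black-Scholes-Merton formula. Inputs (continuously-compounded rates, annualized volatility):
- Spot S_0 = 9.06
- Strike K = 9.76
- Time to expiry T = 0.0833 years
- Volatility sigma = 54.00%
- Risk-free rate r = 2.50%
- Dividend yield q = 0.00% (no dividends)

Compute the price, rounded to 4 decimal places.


d1 = (ln(S/K) + (r - q + 0.5*sigma^2) * T) / (sigma * sqrt(T)) = -0.38623247
d2 = d1 - sigma * sqrt(T) = -0.54208586
exp(-rT) = 0.99791967; exp(-qT) = 1.00000000
C = S_0 * exp(-qT) * N(d1) - K * exp(-rT) * N(d2)
N(d1) = 0.34966226; N(d2) = 0.29387968
C = 9.0600 * 1.00000000 * 0.34966226 - 9.7600 * 0.99791967 * 0.29387968 = 0.3056

Answer: Price = 0.3056


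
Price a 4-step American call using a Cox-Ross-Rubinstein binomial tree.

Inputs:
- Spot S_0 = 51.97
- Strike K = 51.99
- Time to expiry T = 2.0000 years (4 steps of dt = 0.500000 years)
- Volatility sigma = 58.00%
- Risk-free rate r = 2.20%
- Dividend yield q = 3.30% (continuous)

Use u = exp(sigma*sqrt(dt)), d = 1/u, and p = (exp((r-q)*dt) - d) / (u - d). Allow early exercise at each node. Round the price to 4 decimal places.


dt = T/N = 0.500000
u = exp(sigma*sqrt(dt)) = 1.507002; d = 1/u = 0.663569
p = (exp((r-q)*dt) - d) / (u - d) = 0.392380
Discount per step: exp(-r*dt) = 0.989060
Stock lattice S(k, i) with i counting down-moves:
  k=0: S(0,0) = 51.9700
  k=1: S(1,0) = 78.3189; S(1,1) = 34.4857
  k=2: S(2,0) = 118.0267; S(2,1) = 51.9700; S(2,2) = 22.8837
  k=3: S(3,0) = 177.8664; S(3,1) = 78.3189; S(3,2) = 34.4857; S(3,3) = 15.1849
  k=4: S(4,0) = 268.0449; S(4,1) = 118.0267; S(4,2) = 51.9700; S(4,3) = 22.8837; S(4,4) = 10.0762
Terminal payoffs V(N, i) = max(S_T - K, 0):
  V(4,0) = 216.054862; V(4,1) = 66.036656; V(4,2) = 0.000000; V(4,3) = 0.000000; V(4,4) = 0.000000
Backward induction: V(k, i) = exp(-r*dt) * [p * V(k+1, i) + (1-p) * V(k+1, i+1)]; then take max(V_cont, immediate exercise) for American.
  V(3,0) = exp(-r*dt) * [p*216.054862 + (1-p)*66.036656] = 123.534391; exercise = 125.876350; V(3,0) = max -> 125.876350
  V(3,1) = exp(-r*dt) * [p*66.036656 + (1-p)*0.000000] = 25.627986; exercise = 26.328869; V(3,1) = max -> 26.328869
  V(3,2) = exp(-r*dt) * [p*0.000000 + (1-p)*0.000000] = 0.000000; exercise = 0.000000; V(3,2) = max -> 0.000000
  V(3,3) = exp(-r*dt) * [p*0.000000 + (1-p)*0.000000] = 0.000000; exercise = 0.000000; V(3,3) = max -> 0.000000
  V(2,0) = exp(-r*dt) * [p*125.876350 + (1-p)*26.328869] = 64.673950; exercise = 66.036656; V(2,0) = max -> 66.036656
  V(2,1) = exp(-r*dt) * [p*26.328869 + (1-p)*0.000000] = 10.217899; exercise = 0.000000; V(2,1) = max -> 10.217899
  V(2,2) = exp(-r*dt) * [p*0.000000 + (1-p)*0.000000] = 0.000000; exercise = 0.000000; V(2,2) = max -> 0.000000
  V(1,0) = exp(-r*dt) * [p*66.036656 + (1-p)*10.217899] = 31.768668; exercise = 26.328869; V(1,0) = max -> 31.768668
  V(1,1) = exp(-r*dt) * [p*10.217899 + (1-p)*0.000000] = 3.965437; exercise = 0.000000; V(1,1) = max -> 3.965437
  V(0,0) = exp(-r*dt) * [p*31.768668 + (1-p)*3.965437] = 14.712136; exercise = 0.000000; V(0,0) = max -> 14.712136

Answer: Price = V(0,0) = 14.7121


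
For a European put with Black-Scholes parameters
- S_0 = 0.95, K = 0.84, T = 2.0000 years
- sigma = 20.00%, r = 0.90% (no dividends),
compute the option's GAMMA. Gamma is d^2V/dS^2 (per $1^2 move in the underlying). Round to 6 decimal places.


d1 = 0.6401440970; d2 = 0.3573013845
phi(d1) = 0.3250322842; exp(-qT) = 1.0000000000; exp(-rT) = 0.9821610324
Gamma = exp(-qT) * phi(d1) / (S * sigma * sqrt(T)) = 1.0000000000 * 0.3250322842 / (0.9500 * 0.2000 * 1.4142135624) = 1.209645

Answer: Gamma = 1.209645


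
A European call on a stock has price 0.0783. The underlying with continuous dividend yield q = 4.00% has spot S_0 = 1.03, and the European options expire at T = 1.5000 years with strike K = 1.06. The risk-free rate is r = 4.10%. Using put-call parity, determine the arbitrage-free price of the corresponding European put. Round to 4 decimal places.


Put-call parity: C - P = S_0 * exp(-qT) - K * exp(-rT).
S_0 * exp(-qT) = 1.0300 * 0.94176453 = 0.97001747
K * exp(-rT) = 1.0600 * 0.94035295 = 0.99677412
P = C - S*exp(-qT) + K*exp(-rT)
P = 0.0783 - 0.97001747 + 0.99677412 = 0.1051

Answer: Put price = 0.1051


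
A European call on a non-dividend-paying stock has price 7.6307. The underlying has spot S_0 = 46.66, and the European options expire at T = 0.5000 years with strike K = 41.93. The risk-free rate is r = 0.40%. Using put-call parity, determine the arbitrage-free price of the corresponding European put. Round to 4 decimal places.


Answer: Put price = 2.8169

Derivation:
Put-call parity: C - P = S_0 * exp(-qT) - K * exp(-rT).
S_0 * exp(-qT) = 46.6600 * 1.00000000 = 46.66000000
K * exp(-rT) = 41.9300 * 0.99800200 = 41.84622380
P = C - S*exp(-qT) + K*exp(-rT)
P = 7.6307 - 46.66000000 + 41.84622380 = 2.8169


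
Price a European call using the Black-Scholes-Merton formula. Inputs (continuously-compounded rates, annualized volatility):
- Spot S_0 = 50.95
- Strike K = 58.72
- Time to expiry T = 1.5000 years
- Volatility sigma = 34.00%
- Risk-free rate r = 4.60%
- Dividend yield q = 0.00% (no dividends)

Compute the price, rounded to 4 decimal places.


d1 = (ln(S/K) + (r - q + 0.5*sigma^2) * T) / (sigma * sqrt(T)) = 0.03305460
d2 = d1 - sigma * sqrt(T) = -0.38335865
exp(-rT) = 0.93332668; exp(-qT) = 1.00000000
C = S_0 * exp(-qT) * N(d1) - K * exp(-rT) * N(d2)
N(d1) = 0.51318448; N(d2) = 0.35072693
C = 50.9500 * 1.00000000 * 0.51318448 - 58.7200 * 0.93332668 * 0.35072693 = 6.9252

Answer: Price = 6.9252


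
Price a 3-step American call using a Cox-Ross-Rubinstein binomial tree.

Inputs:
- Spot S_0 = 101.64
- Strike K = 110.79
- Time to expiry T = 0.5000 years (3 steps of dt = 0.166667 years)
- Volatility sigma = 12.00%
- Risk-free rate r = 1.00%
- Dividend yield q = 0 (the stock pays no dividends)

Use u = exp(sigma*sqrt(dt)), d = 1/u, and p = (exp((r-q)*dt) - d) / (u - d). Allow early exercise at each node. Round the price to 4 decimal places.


dt = T/N = 0.166667
u = exp(sigma*sqrt(dt)) = 1.050210; d = 1/u = 0.952191
p = (exp((r-q)*dt) - d) / (u - d) = 0.504773
Discount per step: exp(-r*dt) = 0.998335
Stock lattice S(k, i) with i counting down-moves:
  k=0: S(0,0) = 101.6400
  k=1: S(1,0) = 106.7433; S(1,1) = 96.7807
  k=2: S(2,0) = 112.1028; S(2,1) = 101.6400; S(2,2) = 92.1537
  k=3: S(3,0) = 117.7315; S(3,1) = 106.7433; S(3,2) = 96.7807; S(3,3) = 87.7479
Terminal payoffs V(N, i) = max(S_T - K, 0):
  V(3,0) = 6.941492; V(3,1) = 0.000000; V(3,2) = 0.000000; V(3,3) = 0.000000
Backward induction: V(k, i) = exp(-r*dt) * [p * V(k+1, i) + (1-p) * V(k+1, i+1)]; then take max(V_cont, immediate exercise) for American.
  V(2,0) = exp(-r*dt) * [p*6.941492 + (1-p)*0.000000] = 3.498041; exercise = 1.312849; V(2,0) = max -> 3.498041
  V(2,1) = exp(-r*dt) * [p*0.000000 + (1-p)*0.000000] = 0.000000; exercise = 0.000000; V(2,1) = max -> 0.000000
  V(2,2) = exp(-r*dt) * [p*0.000000 + (1-p)*0.000000] = 0.000000; exercise = 0.000000; V(2,2) = max -> 0.000000
  V(1,0) = exp(-r*dt) * [p*3.498041 + (1-p)*0.000000] = 1.762775; exercise = 0.000000; V(1,0) = max -> 1.762775
  V(1,1) = exp(-r*dt) * [p*0.000000 + (1-p)*0.000000] = 0.000000; exercise = 0.000000; V(1,1) = max -> 0.000000
  V(0,0) = exp(-r*dt) * [p*1.762775 + (1-p)*0.000000] = 0.888319; exercise = 0.000000; V(0,0) = max -> 0.888319

Answer: Price = V(0,0) = 0.8883


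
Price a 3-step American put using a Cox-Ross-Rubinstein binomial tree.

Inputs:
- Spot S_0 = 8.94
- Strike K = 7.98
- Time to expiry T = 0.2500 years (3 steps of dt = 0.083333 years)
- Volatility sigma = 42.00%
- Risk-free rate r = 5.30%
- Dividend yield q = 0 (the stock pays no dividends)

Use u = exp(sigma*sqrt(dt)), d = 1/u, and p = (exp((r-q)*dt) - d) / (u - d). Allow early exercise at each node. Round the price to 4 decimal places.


Answer: Price = V(0,0) = 0.2662

Derivation:
dt = T/N = 0.083333
u = exp(sigma*sqrt(dt)) = 1.128900; d = 1/u = 0.885818
p = (exp((r-q)*dt) - d) / (u - d) = 0.487936
Discount per step: exp(-r*dt) = 0.995593
Stock lattice S(k, i) with i counting down-moves:
  k=0: S(0,0) = 8.9400
  k=1: S(1,0) = 10.0924; S(1,1) = 7.9192
  k=2: S(2,0) = 11.3933; S(2,1) = 8.9400; S(2,2) = 7.0150
  k=3: S(3,0) = 12.8619; S(3,1) = 10.0924; S(3,2) = 7.9192; S(3,3) = 6.2140
Terminal payoffs V(N, i) = max(K - S_T, 0):
  V(3,0) = 0.000000; V(3,1) = 0.000000; V(3,2) = 0.060785; V(3,3) = 1.765999
Backward induction: V(k, i) = exp(-r*dt) * [p * V(k+1, i) + (1-p) * V(k+1, i+1)]; then take max(V_cont, immediate exercise) for American.
  V(2,0) = exp(-r*dt) * [p*0.000000 + (1-p)*0.000000] = 0.000000; exercise = 0.000000; V(2,0) = max -> 0.000000
  V(2,1) = exp(-r*dt) * [p*0.000000 + (1-p)*0.060785] = 0.030989; exercise = 0.000000; V(2,1) = max -> 0.030989
  V(2,2) = exp(-r*dt) * [p*0.060785 + (1-p)*1.765999] = 0.929848; exercise = 0.965016; V(2,2) = max -> 0.965016
  V(1,0) = exp(-r*dt) * [p*0.000000 + (1-p)*0.030989] = 0.015798; exercise = 0.000000; V(1,0) = max -> 0.015798
  V(1,1) = exp(-r*dt) * [p*0.030989 + (1-p)*0.965016] = 0.507026; exercise = 0.060785; V(1,1) = max -> 0.507026
  V(0,0) = exp(-r*dt) * [p*0.015798 + (1-p)*0.507026] = 0.266160; exercise = 0.000000; V(0,0) = max -> 0.266160


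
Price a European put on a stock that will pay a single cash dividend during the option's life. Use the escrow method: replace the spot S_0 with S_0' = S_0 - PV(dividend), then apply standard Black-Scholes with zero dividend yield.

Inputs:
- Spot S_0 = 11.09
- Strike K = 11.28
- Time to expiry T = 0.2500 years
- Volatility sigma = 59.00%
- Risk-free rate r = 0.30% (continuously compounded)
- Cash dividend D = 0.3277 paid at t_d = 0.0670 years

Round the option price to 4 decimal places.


Answer: Price = 1.5622

Derivation:
PV(D) = D * exp(-r * t_d) = 0.3277 * 0.99979902 = 0.32763414
S_0' = S_0 - PV(D) = 11.0900 - 0.32763414 = 10.76236586
d1 = (ln(S_0'/K) + (r + sigma^2/2)*T) / (sigma*sqrt(T)) = -0.00919776
d2 = d1 - sigma*sqrt(T) = -0.30419776
exp(-rT) = 0.99925028
N(-d1) = 0.50366932; N(-d2) = 0.61951139
P = K * exp(-rT) * N(-d2) - S_0' * N(-d1) = 11.2800 * 0.99925028 * 0.61951139 - 10.76236586 * 0.50366932 = 1.5622


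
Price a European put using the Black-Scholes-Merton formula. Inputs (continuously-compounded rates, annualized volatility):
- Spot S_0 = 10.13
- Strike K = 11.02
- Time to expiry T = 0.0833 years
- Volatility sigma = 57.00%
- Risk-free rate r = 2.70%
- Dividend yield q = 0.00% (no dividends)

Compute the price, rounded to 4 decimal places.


d1 = (ln(S/K) + (r - q + 0.5*sigma^2) * T) / (sigma * sqrt(T)) = -0.41595346
d2 = d1 - sigma * sqrt(T) = -0.58046538
exp(-rT) = 0.99775343; exp(-qT) = 1.00000000
P = K * exp(-rT) * N(-d2) - S_0 * exp(-qT) * N(-d1)
N(-d1) = 0.66127797; N(-d2) = 0.71919959
P = 11.0200 * 0.99775343 * 0.71919959 - 10.1300 * 1.00000000 * 0.66127797 = 1.2090

Answer: Price = 1.2090


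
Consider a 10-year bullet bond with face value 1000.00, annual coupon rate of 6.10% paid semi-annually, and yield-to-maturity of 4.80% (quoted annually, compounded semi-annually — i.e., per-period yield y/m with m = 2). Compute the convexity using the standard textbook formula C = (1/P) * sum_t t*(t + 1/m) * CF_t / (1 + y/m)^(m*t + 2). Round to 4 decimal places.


Coupon per period c = face * coupon_rate / m = 30.500000
Periods per year m = 2; per-period yield y/m = 0.024000
Number of cashflows N = 20
Cashflows (t years, CF_t, discount factor 1/(1+y/m)^(m*t), PV):
  t = 0.5000: CF_t = 30.500000, DF = 0.976562, PV = 29.785156
  t = 1.0000: CF_t = 30.500000, DF = 0.953674, PV = 29.087067
  t = 1.5000: CF_t = 30.500000, DF = 0.931323, PV = 28.405339
  t = 2.0000: CF_t = 30.500000, DF = 0.909495, PV = 27.739588
  t = 2.5000: CF_t = 30.500000, DF = 0.888178, PV = 27.089442
  t = 3.0000: CF_t = 30.500000, DF = 0.867362, PV = 26.454533
  t = 3.5000: CF_t = 30.500000, DF = 0.847033, PV = 25.834505
  t = 4.0000: CF_t = 30.500000, DF = 0.827181, PV = 25.229009
  t = 4.5000: CF_t = 30.500000, DF = 0.807794, PV = 24.637704
  t = 5.0000: CF_t = 30.500000, DF = 0.788861, PV = 24.060258
  t = 5.5000: CF_t = 30.500000, DF = 0.770372, PV = 23.496345
  t = 6.0000: CF_t = 30.500000, DF = 0.752316, PV = 22.945650
  t = 6.5000: CF_t = 30.500000, DF = 0.734684, PV = 22.407861
  t = 7.0000: CF_t = 30.500000, DF = 0.717465, PV = 21.882677
  t = 7.5000: CF_t = 30.500000, DF = 0.700649, PV = 21.369802
  t = 8.0000: CF_t = 30.500000, DF = 0.684228, PV = 20.868947
  t = 8.5000: CF_t = 30.500000, DF = 0.668191, PV = 20.379831
  t = 9.0000: CF_t = 30.500000, DF = 0.652530, PV = 19.902179
  t = 9.5000: CF_t = 30.500000, DF = 0.637237, PV = 19.435721
  t = 10.0000: CF_t = 1030.500000, DF = 0.622302, PV = 641.281724
Price P = sum_t PV_t = 1102.293336
Convexity numerator sum_t t*(t + 1/m) * CF_t / (1+y/m)^(m*t + 2):
  t = 0.5000: term = 14.202669
  t = 1.0000: term = 41.609383
  t = 1.5000: term = 81.268325
  t = 2.0000: term = 132.272665
  t = 2.5000: term = 193.758787
  t = 3.0000: term = 264.904591
  t = 3.5000: term = 344.927853
  t = 4.0000: term = 433.084637
  t = 4.5000: term = 528.667770
  t = 5.0000: term = 631.005368
  t = 5.5000: term = 739.459415
  t = 6.0000: term = 853.424396
  t = 6.5000: term = 972.325972
  t = 7.0000: term = 1095.619710
  t = 7.5000: term = 1222.789855
  t = 8.0000: term = 1353.348147
  t = 8.5000: term = 1486.832681
  t = 9.0000: term = 1622.806809
  t = 9.5000: term = 1760.858083
  t = 10.0000: term = 64215.260563
Convexity = (1/P) * sum = 77988.427678 / 1102.293336 = 70.751065

Answer: Convexity = 70.7511


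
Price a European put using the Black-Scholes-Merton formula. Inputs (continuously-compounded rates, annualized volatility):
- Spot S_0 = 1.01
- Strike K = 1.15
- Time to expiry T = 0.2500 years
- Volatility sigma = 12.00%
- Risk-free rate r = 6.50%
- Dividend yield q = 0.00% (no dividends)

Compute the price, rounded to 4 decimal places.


Answer: Price = 0.1222

Derivation:
d1 = (ln(S/K) + (r - q + 0.5*sigma^2) * T) / (sigma * sqrt(T)) = -1.86269353
d2 = d1 - sigma * sqrt(T) = -1.92269353
exp(-rT) = 0.98388132; exp(-qT) = 1.00000000
P = K * exp(-rT) * N(-d2) - S_0 * exp(-qT) * N(-d1)
N(-d1) = 0.96874730; N(-d2) = 0.97274072
P = 1.1500 * 0.98388132 * 0.97274072 - 1.0100 * 1.00000000 * 0.96874730 = 0.1222


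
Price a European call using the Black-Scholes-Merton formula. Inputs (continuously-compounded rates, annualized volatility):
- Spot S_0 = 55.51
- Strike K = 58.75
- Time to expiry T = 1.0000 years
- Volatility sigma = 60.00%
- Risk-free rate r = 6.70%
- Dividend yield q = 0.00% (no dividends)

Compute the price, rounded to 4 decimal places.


d1 = (ln(S/K) + (r - q + 0.5*sigma^2) * T) / (sigma * sqrt(T)) = 0.31712005
d2 = d1 - sigma * sqrt(T) = -0.28287995
exp(-rT) = 0.93519520; exp(-qT) = 1.00000000
C = S_0 * exp(-qT) * N(d1) - K * exp(-rT) * N(d2)
N(d1) = 0.62442375; N(d2) = 0.38863443
C = 55.5100 * 1.00000000 * 0.62442375 - 58.7500 * 0.93519520 * 0.38863443 = 13.3091

Answer: Price = 13.3091


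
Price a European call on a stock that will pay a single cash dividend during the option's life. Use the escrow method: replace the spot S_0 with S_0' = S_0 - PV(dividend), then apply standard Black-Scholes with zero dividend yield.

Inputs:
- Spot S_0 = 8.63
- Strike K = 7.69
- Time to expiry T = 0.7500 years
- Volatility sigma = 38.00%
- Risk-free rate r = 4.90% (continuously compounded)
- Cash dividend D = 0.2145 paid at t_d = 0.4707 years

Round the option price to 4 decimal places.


PV(D) = D * exp(-r * t_d) = 0.2145 * 0.97719965 = 0.20960932
S_0' = S_0 - PV(D) = 8.6300 - 0.20960932 = 8.42039068
d1 = (ln(S_0'/K) + (r + sigma^2/2)*T) / (sigma*sqrt(T)) = 0.55193301
d2 = d1 - sigma*sqrt(T) = 0.22284335
exp(-rT) = 0.96391708
N(d1) = 0.70950287; N(d2) = 0.58817129
C = S_0' * N(d1) - K * exp(-rT) * N(d2) = 8.42039068 * 0.70950287 - 7.6900 * 0.96391708 * 0.58817129 = 1.6145

Answer: Price = 1.6145


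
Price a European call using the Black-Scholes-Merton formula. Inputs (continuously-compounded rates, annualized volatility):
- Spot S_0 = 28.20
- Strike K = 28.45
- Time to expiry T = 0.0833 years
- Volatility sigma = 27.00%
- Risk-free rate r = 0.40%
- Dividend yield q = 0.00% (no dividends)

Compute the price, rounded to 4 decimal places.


d1 = (ln(S/K) + (r - q + 0.5*sigma^2) * T) / (sigma * sqrt(T)) = -0.07002347
d2 = d1 - sigma * sqrt(T) = -0.14795017
exp(-rT) = 0.99966686; exp(-qT) = 1.00000000
C = S_0 * exp(-qT) * N(d1) - K * exp(-rT) * N(d2)
N(d1) = 0.47208749; N(d2) = 0.44119105
C = 28.2000 * 1.00000000 * 0.47208749 - 28.4500 * 0.99966686 * 0.44119105 = 0.7652

Answer: Price = 0.7652


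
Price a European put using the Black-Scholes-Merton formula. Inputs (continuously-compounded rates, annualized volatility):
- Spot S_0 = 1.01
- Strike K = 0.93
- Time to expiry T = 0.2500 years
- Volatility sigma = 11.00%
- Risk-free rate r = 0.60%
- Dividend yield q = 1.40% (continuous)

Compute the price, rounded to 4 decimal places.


d1 = (ln(S/K) + (r - q + 0.5*sigma^2) * T) / (sigma * sqrt(T)) = 1.49151861
d2 = d1 - sigma * sqrt(T) = 1.43651861
exp(-rT) = 0.99850112; exp(-qT) = 0.99650612
P = K * exp(-rT) * N(-d2) - S_0 * exp(-qT) * N(-d1)
N(-d1) = 0.06791269; N(-d2) = 0.07542741
P = 0.9300 * 0.99850112 * 0.07542741 - 1.0100 * 0.99650612 * 0.06791269 = 0.0017

Answer: Price = 0.0017


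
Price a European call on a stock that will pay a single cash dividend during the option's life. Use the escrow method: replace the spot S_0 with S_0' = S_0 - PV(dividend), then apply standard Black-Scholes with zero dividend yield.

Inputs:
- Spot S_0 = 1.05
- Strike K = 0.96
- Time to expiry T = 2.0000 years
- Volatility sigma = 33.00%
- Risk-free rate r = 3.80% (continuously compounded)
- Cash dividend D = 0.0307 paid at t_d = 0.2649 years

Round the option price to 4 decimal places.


PV(D) = D * exp(-r * t_d) = 0.0307 * 0.98998429 = 0.03039252
S_0' = S_0 - PV(D) = 1.0500 - 0.03039252 = 1.01960748
d1 = (ln(S_0'/K) + (r + sigma^2/2)*T) / (sigma*sqrt(T)) = 0.52527261
d2 = d1 - sigma*sqrt(T) = 0.05858214
exp(-rT) = 0.92681621
N(d1) = 0.70030315; N(d2) = 0.52335753
C = S_0' * N(d1) - K * exp(-rT) * N(d2) = 1.01960748 * 0.70030315 - 0.9600 * 0.92681621 * 0.52335753 = 0.2484

Answer: Price = 0.2484


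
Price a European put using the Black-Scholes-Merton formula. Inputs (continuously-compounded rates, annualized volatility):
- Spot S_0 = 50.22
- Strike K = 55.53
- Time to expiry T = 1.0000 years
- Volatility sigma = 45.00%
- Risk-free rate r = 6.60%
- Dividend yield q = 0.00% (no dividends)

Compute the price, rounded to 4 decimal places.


Answer: Price = 10.0051

Derivation:
d1 = (ln(S/K) + (r - q + 0.5*sigma^2) * T) / (sigma * sqrt(T)) = 0.14831097
d2 = d1 - sigma * sqrt(T) = -0.30168903
exp(-rT) = 0.93613086; exp(-qT) = 1.00000000
P = K * exp(-rT) * N(-d2) - S_0 * exp(-qT) * N(-d1)
N(-d1) = 0.44104868; N(-d2) = 0.61855543
P = 55.5300 * 0.93613086 * 0.61855543 - 50.2200 * 1.00000000 * 0.44104868 = 10.0051


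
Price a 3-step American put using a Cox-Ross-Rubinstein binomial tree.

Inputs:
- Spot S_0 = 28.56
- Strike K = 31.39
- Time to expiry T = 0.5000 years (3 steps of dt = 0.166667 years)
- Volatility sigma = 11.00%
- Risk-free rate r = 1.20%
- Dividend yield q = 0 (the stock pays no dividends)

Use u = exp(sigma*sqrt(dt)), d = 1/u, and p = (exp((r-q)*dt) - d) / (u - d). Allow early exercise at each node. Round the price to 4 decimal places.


dt = T/N = 0.166667
u = exp(sigma*sqrt(dt)) = 1.045931; d = 1/u = 0.956086
p = (exp((r-q)*dt) - d) / (u - d) = 0.511058
Discount per step: exp(-r*dt) = 0.998002
Stock lattice S(k, i) with i counting down-moves:
  k=0: S(0,0) = 28.5600
  k=1: S(1,0) = 29.8718; S(1,1) = 27.3058
  k=2: S(2,0) = 31.2438; S(2,1) = 28.5600; S(2,2) = 26.1067
  k=3: S(3,0) = 32.6789; S(3,1) = 29.8718; S(3,2) = 27.3058; S(3,3) = 24.9603
Terminal payoffs V(N, i) = max(K - S_T, 0):
  V(3,0) = 0.000000; V(3,1) = 1.518213; V(3,2) = 4.084181; V(3,3) = 6.429734
Backward induction: V(k, i) = exp(-r*dt) * [p * V(k+1, i) + (1-p) * V(k+1, i+1)]; then take max(V_cont, immediate exercise) for American.
  V(2,0) = exp(-r*dt) * [p*0.000000 + (1-p)*1.518213] = 0.740835; exercise = 0.146175; V(2,0) = max -> 0.740835
  V(2,1) = exp(-r*dt) * [p*1.518213 + (1-p)*4.084181] = 2.767283; exercise = 2.830000; V(2,1) = max -> 2.830000
  V(2,2) = exp(-r*dt) * [p*4.084181 + (1-p)*6.429734] = 5.220569; exercise = 5.283286; V(2,2) = max -> 5.283286
  V(1,0) = exp(-r*dt) * [p*0.740835 + (1-p)*2.830000] = 1.758795; exercise = 1.518213; V(1,0) = max -> 1.758795
  V(1,1) = exp(-r*dt) * [p*2.830000 + (1-p)*5.283286] = 4.021464; exercise = 4.084181; V(1,1) = max -> 4.084181
  V(0,0) = exp(-r*dt) * [p*1.758795 + (1-p)*4.084181] = 2.889988; exercise = 2.830000; V(0,0) = max -> 2.889988

Answer: Price = V(0,0) = 2.8900


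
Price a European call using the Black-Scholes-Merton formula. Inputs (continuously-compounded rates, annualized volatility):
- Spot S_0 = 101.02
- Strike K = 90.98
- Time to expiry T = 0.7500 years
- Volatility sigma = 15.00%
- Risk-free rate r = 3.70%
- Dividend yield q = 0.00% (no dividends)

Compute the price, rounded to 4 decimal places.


Answer: Price = 13.5146

Derivation:
d1 = (ln(S/K) + (r - q + 0.5*sigma^2) * T) / (sigma * sqrt(T)) = 1.08438940
d2 = d1 - sigma * sqrt(T) = 0.95448559
exp(-rT) = 0.97263149; exp(-qT) = 1.00000000
C = S_0 * exp(-qT) * N(d1) - K * exp(-rT) * N(d2)
N(d1) = 0.86090391; N(d2) = 0.83008105
C = 101.0200 * 1.00000000 * 0.86090391 - 90.9800 * 0.97263149 * 0.83008105 = 13.5146


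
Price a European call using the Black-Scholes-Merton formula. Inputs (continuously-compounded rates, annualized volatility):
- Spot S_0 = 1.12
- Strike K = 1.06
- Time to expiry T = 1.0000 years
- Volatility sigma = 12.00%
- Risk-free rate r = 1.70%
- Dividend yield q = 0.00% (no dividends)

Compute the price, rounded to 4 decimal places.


d1 = (ln(S/K) + (r - q + 0.5*sigma^2) * T) / (sigma * sqrt(T)) = 0.66049814
d2 = d1 - sigma * sqrt(T) = 0.54049814
exp(-rT) = 0.98314368; exp(-qT) = 1.00000000
C = S_0 * exp(-qT) * N(d1) - K * exp(-rT) * N(d2)
N(d1) = 0.74553290; N(d2) = 0.70557323
C = 1.1200 * 1.00000000 * 0.74553290 - 1.0600 * 0.98314368 * 0.70557323 = 0.0997

Answer: Price = 0.0997


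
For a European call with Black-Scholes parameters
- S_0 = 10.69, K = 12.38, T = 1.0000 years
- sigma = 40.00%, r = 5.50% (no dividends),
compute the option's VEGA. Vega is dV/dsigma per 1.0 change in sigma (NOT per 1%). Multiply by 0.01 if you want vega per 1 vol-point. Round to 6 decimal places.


Answer: Vega = 4.262846

Derivation:
d1 = -0.0294338555; d2 = -0.4294338555
phi(d1) = 0.3987695056; exp(-qT) = 1.0000000000; exp(-rT) = 0.9464851480
Vega = S * exp(-qT) * phi(d1) * sqrt(T) = 10.6900 * 1.0000000000 * 0.3987695056 * 1.0000000000 = 4.262846


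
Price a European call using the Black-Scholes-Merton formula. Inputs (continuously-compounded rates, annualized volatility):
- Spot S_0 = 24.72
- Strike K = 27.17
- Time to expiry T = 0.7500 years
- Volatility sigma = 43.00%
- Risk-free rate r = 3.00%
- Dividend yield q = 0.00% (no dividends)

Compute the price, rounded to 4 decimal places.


d1 = (ln(S/K) + (r - q + 0.5*sigma^2) * T) / (sigma * sqrt(T)) = -0.00715187
d2 = d1 - sigma * sqrt(T) = -0.37954279
exp(-rT) = 0.97775124; exp(-qT) = 1.00000000
C = S_0 * exp(-qT) * N(d1) - K * exp(-rT) * N(d2)
N(d1) = 0.49714684; N(d2) = 0.35214242
C = 24.7200 * 1.00000000 * 0.49714684 - 27.1700 * 0.97775124 * 0.35214242 = 2.9346

Answer: Price = 2.9346


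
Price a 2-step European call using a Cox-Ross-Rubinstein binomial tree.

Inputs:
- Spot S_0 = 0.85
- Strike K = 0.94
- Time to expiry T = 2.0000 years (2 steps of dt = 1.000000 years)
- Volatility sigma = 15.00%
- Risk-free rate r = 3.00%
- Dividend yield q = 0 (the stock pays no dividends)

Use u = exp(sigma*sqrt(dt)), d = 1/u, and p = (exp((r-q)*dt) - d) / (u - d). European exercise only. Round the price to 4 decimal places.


dt = T/N = 1.000000
u = exp(sigma*sqrt(dt)) = 1.161834; d = 1/u = 0.860708
p = (exp((r-q)*dt) - d) / (u - d) = 0.563706
Discount per step: exp(-r*dt) = 0.970446
Stock lattice S(k, i) with i counting down-moves:
  k=0: S(0,0) = 0.8500
  k=1: S(1,0) = 0.9876; S(1,1) = 0.7316
  k=2: S(2,0) = 1.1474; S(2,1) = 0.8500; S(2,2) = 0.6297
Terminal payoffs V(N, i) = max(S_T - K, 0):
  V(2,0) = 0.207380; V(2,1) = 0.000000; V(2,2) = 0.000000
Backward induction: V(k, i) = exp(-r*dt) * [p * V(k+1, i) + (1-p) * V(k+1, i+1)].
  V(1,0) = exp(-r*dt) * [p*0.207380 + (1-p)*0.000000] = 0.113446
  V(1,1) = exp(-r*dt) * [p*0.000000 + (1-p)*0.000000] = 0.000000
  V(0,0) = exp(-r*dt) * [p*0.113446 + (1-p)*0.000000] = 0.062060

Answer: Price = V(0,0) = 0.0621


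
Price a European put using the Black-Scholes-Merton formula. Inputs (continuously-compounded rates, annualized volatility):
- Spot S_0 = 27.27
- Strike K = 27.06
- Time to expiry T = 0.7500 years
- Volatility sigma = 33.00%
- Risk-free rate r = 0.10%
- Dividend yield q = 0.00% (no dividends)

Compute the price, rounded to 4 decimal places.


d1 = (ln(S/K) + (r - q + 0.5*sigma^2) * T) / (sigma * sqrt(T)) = 0.17256851
d2 = d1 - sigma * sqrt(T) = -0.11321988
exp(-rT) = 0.99925028; exp(-qT) = 1.00000000
P = K * exp(-rT) * N(-d2) - S_0 * exp(-qT) * N(-d1)
N(-d1) = 0.43149530; N(-d2) = 0.54507188
P = 27.0600 * 0.99925028 * 0.54507188 - 27.2700 * 1.00000000 * 0.43149530 = 2.9717

Answer: Price = 2.9717


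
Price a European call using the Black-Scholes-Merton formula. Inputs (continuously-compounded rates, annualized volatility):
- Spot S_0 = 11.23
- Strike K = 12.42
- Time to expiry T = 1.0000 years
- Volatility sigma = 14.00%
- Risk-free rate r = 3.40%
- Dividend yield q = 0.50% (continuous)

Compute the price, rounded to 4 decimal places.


Answer: Price = 0.3142

Derivation:
d1 = (ln(S/K) + (r - q + 0.5*sigma^2) * T) / (sigma * sqrt(T)) = -0.44228077
d2 = d1 - sigma * sqrt(T) = -0.58228077
exp(-rT) = 0.96657150; exp(-qT) = 0.99501248
C = S_0 * exp(-qT) * N(d1) - K * exp(-rT) * N(d2)
N(d1) = 0.32914302; N(d2) = 0.28018879
C = 11.2300 * 0.99501248 * 0.32914302 - 12.4200 * 0.96657150 * 0.28018879 = 0.3142


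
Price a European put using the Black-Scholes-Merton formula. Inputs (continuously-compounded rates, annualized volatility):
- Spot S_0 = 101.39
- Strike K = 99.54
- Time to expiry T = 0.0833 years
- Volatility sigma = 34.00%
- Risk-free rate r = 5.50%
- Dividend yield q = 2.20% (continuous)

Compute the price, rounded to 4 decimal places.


Answer: Price = 2.9499

Derivation:
d1 = (ln(S/K) + (r - q + 0.5*sigma^2) * T) / (sigma * sqrt(T)) = 0.26473613
d2 = d1 - sigma * sqrt(T) = 0.16660622
exp(-rT) = 0.99542898; exp(-qT) = 0.99816908
P = K * exp(-rT) * N(-d2) - S_0 * exp(-qT) * N(-d1)
N(-d1) = 0.39560637; N(-d2) = 0.43383995
P = 99.5400 * 0.99542898 * 0.43383995 - 101.3900 * 0.99816908 * 0.39560637 = 2.9499


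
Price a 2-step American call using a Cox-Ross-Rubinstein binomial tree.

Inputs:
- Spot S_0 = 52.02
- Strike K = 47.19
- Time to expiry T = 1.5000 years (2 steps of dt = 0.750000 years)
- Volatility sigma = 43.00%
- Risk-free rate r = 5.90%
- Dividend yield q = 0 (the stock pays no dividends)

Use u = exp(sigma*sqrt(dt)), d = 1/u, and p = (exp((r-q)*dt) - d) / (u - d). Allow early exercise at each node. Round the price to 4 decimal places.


dt = T/N = 0.750000
u = exp(sigma*sqrt(dt)) = 1.451200; d = 1/u = 0.689085
p = (exp((r-q)*dt) - d) / (u - d) = 0.467329
Discount per step: exp(-r*dt) = 0.956715
Stock lattice S(k, i) with i counting down-moves:
  k=0: S(0,0) = 52.0200
  k=1: S(1,0) = 75.4914; S(1,1) = 35.8462
  k=2: S(2,0) = 109.5532; S(2,1) = 52.0200; S(2,2) = 24.7011
Terminal payoffs V(N, i) = max(S_T - K, 0):
  V(2,0) = 62.363182; V(2,1) = 4.830000; V(2,2) = 0.000000
Backward induction: V(k, i) = exp(-r*dt) * [p * V(k+1, i) + (1-p) * V(k+1, i+1)]; then take max(V_cont, immediate exercise) for American.
  V(1,0) = exp(-r*dt) * [p*62.363182 + (1-p)*4.830000] = 30.344064; exercise = 28.301433; V(1,0) = max -> 30.344064
  V(1,1) = exp(-r*dt) * [p*4.830000 + (1-p)*0.000000] = 2.159497; exercise = 0.000000; V(1,1) = max -> 2.159497
  V(0,0) = exp(-r*dt) * [p*30.344064 + (1-p)*2.159497] = 14.667365; exercise = 4.830000; V(0,0) = max -> 14.667365

Answer: Price = V(0,0) = 14.6674


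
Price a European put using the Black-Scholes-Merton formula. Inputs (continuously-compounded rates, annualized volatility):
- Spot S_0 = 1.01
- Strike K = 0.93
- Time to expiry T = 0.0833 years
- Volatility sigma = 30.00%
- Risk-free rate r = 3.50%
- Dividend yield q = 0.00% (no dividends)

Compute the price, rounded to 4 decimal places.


Answer: Price = 0.0072

Derivation:
d1 = (ln(S/K) + (r - q + 0.5*sigma^2) * T) / (sigma * sqrt(T)) = 1.03002597
d2 = d1 - sigma * sqrt(T) = 0.94344076
exp(-rT) = 0.99708875; exp(-qT) = 1.00000000
P = K * exp(-rT) * N(-d2) - S_0 * exp(-qT) * N(-d1)
N(-d1) = 0.15149891; N(-d2) = 0.17272775
P = 0.9300 * 0.99708875 * 0.17272775 - 1.0100 * 1.00000000 * 0.15149891 = 0.0072


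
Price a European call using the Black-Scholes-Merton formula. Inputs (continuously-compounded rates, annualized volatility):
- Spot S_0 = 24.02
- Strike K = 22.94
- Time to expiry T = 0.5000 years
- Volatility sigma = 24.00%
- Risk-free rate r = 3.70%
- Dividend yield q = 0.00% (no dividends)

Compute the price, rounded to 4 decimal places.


d1 = (ln(S/K) + (r - q + 0.5*sigma^2) * T) / (sigma * sqrt(T)) = 0.46495043
d2 = d1 - sigma * sqrt(T) = 0.29524481
exp(-rT) = 0.98167007; exp(-qT) = 1.00000000
C = S_0 * exp(-qT) * N(d1) - K * exp(-rT) * N(d2)
N(d1) = 0.67901652; N(d2) = 0.61609656
C = 24.0200 * 1.00000000 * 0.67901652 - 22.9400 * 0.98167007 * 0.61609656 = 2.4358

Answer: Price = 2.4358


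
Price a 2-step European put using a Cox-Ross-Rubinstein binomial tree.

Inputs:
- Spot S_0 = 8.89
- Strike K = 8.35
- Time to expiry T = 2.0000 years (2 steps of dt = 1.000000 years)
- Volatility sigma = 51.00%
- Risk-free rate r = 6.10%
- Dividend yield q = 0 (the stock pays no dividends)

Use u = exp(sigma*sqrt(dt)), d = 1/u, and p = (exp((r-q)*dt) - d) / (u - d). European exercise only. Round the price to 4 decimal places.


Answer: Price = V(0,0) = 1.4574

Derivation:
dt = T/N = 1.000000
u = exp(sigma*sqrt(dt)) = 1.665291; d = 1/u = 0.600496
p = (exp((r-q)*dt) - d) / (u - d) = 0.434265
Discount per step: exp(-r*dt) = 0.940823
Stock lattice S(k, i) with i counting down-moves:
  k=0: S(0,0) = 8.8900
  k=1: S(1,0) = 14.8044; S(1,1) = 5.3384
  k=2: S(2,0) = 24.6537; S(2,1) = 8.8900; S(2,2) = 3.2057
Terminal payoffs V(N, i) = max(K - S_T, 0):
  V(2,0) = 0.000000; V(2,1) = 0.000000; V(2,2) = 5.144311
Backward induction: V(k, i) = exp(-r*dt) * [p * V(k+1, i) + (1-p) * V(k+1, i+1)].
  V(1,0) = exp(-r*dt) * [p*0.000000 + (1-p)*0.000000] = 0.000000
  V(1,1) = exp(-r*dt) * [p*0.000000 + (1-p)*5.144311] = 2.738094
  V(0,0) = exp(-r*dt) * [p*0.000000 + (1-p)*2.738094] = 1.457369


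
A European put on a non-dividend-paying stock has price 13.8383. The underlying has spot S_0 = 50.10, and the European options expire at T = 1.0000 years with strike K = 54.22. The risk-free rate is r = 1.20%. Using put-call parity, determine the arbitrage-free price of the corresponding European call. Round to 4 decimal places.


Answer: Call price = 10.3651

Derivation:
Put-call parity: C - P = S_0 * exp(-qT) - K * exp(-rT).
S_0 * exp(-qT) = 50.1000 * 1.00000000 = 50.10000000
K * exp(-rT) = 54.2200 * 0.98807171 = 53.57324827
C = P + S*exp(-qT) - K*exp(-rT)
C = 13.8383 + 50.10000000 - 53.57324827 = 10.3651


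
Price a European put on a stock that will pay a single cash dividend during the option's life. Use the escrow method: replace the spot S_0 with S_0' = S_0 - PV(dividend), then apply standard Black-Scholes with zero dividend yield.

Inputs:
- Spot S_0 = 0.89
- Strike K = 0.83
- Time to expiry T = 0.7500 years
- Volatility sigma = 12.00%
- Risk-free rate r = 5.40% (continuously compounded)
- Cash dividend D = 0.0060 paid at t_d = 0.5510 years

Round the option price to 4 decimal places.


Answer: Price = 0.0073

Derivation:
PV(D) = D * exp(-r * t_d) = 0.0060 * 0.97068429 = 0.00582411
S_0' = S_0 - PV(D) = 0.8900 - 0.00582411 = 0.88417589
d1 = (ln(S_0'/K) + (r + sigma^2/2)*T) / (sigma*sqrt(T)) = 1.05010697
d2 = d1 - sigma*sqrt(T) = 0.94618392
exp(-rT) = 0.96030916
N(-d1) = 0.14683447; N(-d2) = 0.17202739
P = K * exp(-rT) * N(-d2) - S_0' * N(-d1) = 0.8300 * 0.96030916 * 0.17202739 - 0.88417589 * 0.14683447 = 0.0073


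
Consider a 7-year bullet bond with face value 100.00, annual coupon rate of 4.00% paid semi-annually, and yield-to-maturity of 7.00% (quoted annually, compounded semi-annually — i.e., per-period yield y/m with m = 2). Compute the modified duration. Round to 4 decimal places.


Coupon per period c = face * coupon_rate / m = 2.000000
Periods per year m = 2; per-period yield y/m = 0.035000
Number of cashflows N = 14
Cashflows (t years, CF_t, discount factor 1/(1+y/m)^(m*t), PV):
  t = 0.5000: CF_t = 2.000000, DF = 0.966184, PV = 1.932367
  t = 1.0000: CF_t = 2.000000, DF = 0.933511, PV = 1.867021
  t = 1.5000: CF_t = 2.000000, DF = 0.901943, PV = 1.803885
  t = 2.0000: CF_t = 2.000000, DF = 0.871442, PV = 1.742884
  t = 2.5000: CF_t = 2.000000, DF = 0.841973, PV = 1.683946
  t = 3.0000: CF_t = 2.000000, DF = 0.813501, PV = 1.627001
  t = 3.5000: CF_t = 2.000000, DF = 0.785991, PV = 1.571982
  t = 4.0000: CF_t = 2.000000, DF = 0.759412, PV = 1.518823
  t = 4.5000: CF_t = 2.000000, DF = 0.733731, PV = 1.467462
  t = 5.0000: CF_t = 2.000000, DF = 0.708919, PV = 1.417838
  t = 5.5000: CF_t = 2.000000, DF = 0.684946, PV = 1.369891
  t = 6.0000: CF_t = 2.000000, DF = 0.661783, PV = 1.323567
  t = 6.5000: CF_t = 2.000000, DF = 0.639404, PV = 1.278808
  t = 7.0000: CF_t = 102.000000, DF = 0.617782, PV = 63.013743
Price P = sum_t PV_t = 83.619220
First compute Macaulay numerator sum_t t * PV_t:
  t * PV_t at t = 0.5000: 0.966184
  t * PV_t at t = 1.0000: 1.867021
  t * PV_t at t = 1.5000: 2.705828
  t * PV_t at t = 2.0000: 3.485769
  t * PV_t at t = 2.5000: 4.209866
  t * PV_t at t = 3.0000: 4.881004
  t * PV_t at t = 3.5000: 5.501937
  t * PV_t at t = 4.0000: 6.075292
  t * PV_t at t = 4.5000: 6.603579
  t * PV_t at t = 5.0000: 7.089188
  t * PV_t at t = 5.5000: 7.534403
  t * PV_t at t = 6.0000: 7.941400
  t * PV_t at t = 6.5000: 8.312254
  t * PV_t at t = 7.0000: 441.096198
Macaulay duration D = 508.269922 / 83.619220 = 6.078386
Modified duration = D / (1 + y/m) = 6.078386 / (1 + 0.035000) = 5.872837

Answer: Modified duration = 5.8728


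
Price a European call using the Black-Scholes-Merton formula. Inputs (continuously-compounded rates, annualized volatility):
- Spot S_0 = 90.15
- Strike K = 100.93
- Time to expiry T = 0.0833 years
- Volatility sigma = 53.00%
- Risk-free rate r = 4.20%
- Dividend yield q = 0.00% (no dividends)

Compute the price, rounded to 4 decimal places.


Answer: Price = 2.0236

Derivation:
d1 = (ln(S/K) + (r - q + 0.5*sigma^2) * T) / (sigma * sqrt(T)) = -0.63905308
d2 = d1 - sigma * sqrt(T) = -0.79202030
exp(-rT) = 0.99650751; exp(-qT) = 1.00000000
C = S_0 * exp(-qT) * N(d1) - K * exp(-rT) * N(d2)
N(d1) = 0.26139420; N(d2) = 0.21417442
C = 90.1500 * 1.00000000 * 0.26139420 - 100.9300 * 0.99650751 * 0.21417442 = 2.0236


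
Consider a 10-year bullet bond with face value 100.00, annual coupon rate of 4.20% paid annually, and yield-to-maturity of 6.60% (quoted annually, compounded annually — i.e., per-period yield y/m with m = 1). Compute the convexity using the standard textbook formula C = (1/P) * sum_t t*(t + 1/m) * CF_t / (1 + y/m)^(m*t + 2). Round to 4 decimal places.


Coupon per period c = face * coupon_rate / m = 4.200000
Periods per year m = 1; per-period yield y/m = 0.066000
Number of cashflows N = 10
Cashflows (t years, CF_t, discount factor 1/(1+y/m)^(m*t), PV):
  t = 1.0000: CF_t = 4.200000, DF = 0.938086, PV = 3.939962
  t = 2.0000: CF_t = 4.200000, DF = 0.880006, PV = 3.696025
  t = 3.0000: CF_t = 4.200000, DF = 0.825521, PV = 3.467190
  t = 4.0000: CF_t = 4.200000, DF = 0.774410, PV = 3.252524
  t = 5.0000: CF_t = 4.200000, DF = 0.726464, PV = 3.051148
  t = 6.0000: CF_t = 4.200000, DF = 0.681486, PV = 2.862240
  t = 7.0000: CF_t = 4.200000, DF = 0.639292, PV = 2.685028
  t = 8.0000: CF_t = 4.200000, DF = 0.599711, PV = 2.518788
  t = 9.0000: CF_t = 4.200000, DF = 0.562581, PV = 2.362841
  t = 10.0000: CF_t = 104.200000, DF = 0.527750, PV = 54.991513
Price P = sum_t PV_t = 82.827260
Convexity numerator sum_t t*(t + 1/m) * CF_t / (1+y/m)^(m*t + 2):
  t = 1.0000: term = 6.934381
  t = 2.0000: term = 19.515142
  t = 3.0000: term = 36.613775
  t = 4.0000: term = 57.244802
  t = 5.0000: term = 80.550847
  t = 6.0000: term = 105.789105
  t = 7.0000: term = 132.319081
  t = 8.0000: term = 159.591494
  t = 9.0000: term = 187.138243
  t = 10.0000: term = 5323.214271
Convexity = (1/P) * sum = 6108.911142 / 82.827260 = 73.754838

Answer: Convexity = 73.7548


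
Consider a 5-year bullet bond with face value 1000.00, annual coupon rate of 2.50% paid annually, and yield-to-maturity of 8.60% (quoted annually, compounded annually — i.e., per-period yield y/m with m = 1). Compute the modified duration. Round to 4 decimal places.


Coupon per period c = face * coupon_rate / m = 25.000000
Periods per year m = 1; per-period yield y/m = 0.086000
Number of cashflows N = 5
Cashflows (t years, CF_t, discount factor 1/(1+y/m)^(m*t), PV):
  t = 1.0000: CF_t = 25.000000, DF = 0.920810, PV = 23.020258
  t = 2.0000: CF_t = 25.000000, DF = 0.847892, PV = 21.197291
  t = 3.0000: CF_t = 25.000000, DF = 0.780747, PV = 19.518684
  t = 4.0000: CF_t = 25.000000, DF = 0.718920, PV = 17.973006
  t = 5.0000: CF_t = 1025.000000, DF = 0.661989, PV = 678.538882
Price P = sum_t PV_t = 760.248121
First compute Macaulay numerator sum_t t * PV_t:
  t * PV_t at t = 1.0000: 23.020258
  t * PV_t at t = 2.0000: 42.394582
  t * PV_t at t = 3.0000: 58.556052
  t * PV_t at t = 4.0000: 71.892022
  t * PV_t at t = 5.0000: 3392.694412
Macaulay duration D = 3588.557325 / 760.248121 = 4.720245
Modified duration = D / (1 + y/m) = 4.720245 / (1 + 0.086000) = 4.346450

Answer: Modified duration = 4.3465
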